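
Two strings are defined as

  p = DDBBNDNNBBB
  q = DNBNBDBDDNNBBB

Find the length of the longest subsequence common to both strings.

9

Pick D [1,1], D [2,6], B [3,7], D [6,9], N [7,10], N [8,11], B [9,12], B [10,13], B [11,14]; all 9 characters appear in both, in order. dp[11][14] = 9 confirms this is the maximum.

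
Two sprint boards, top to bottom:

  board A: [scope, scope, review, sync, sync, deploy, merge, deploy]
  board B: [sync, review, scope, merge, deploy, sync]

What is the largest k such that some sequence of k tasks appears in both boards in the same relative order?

One common subsequence of length 3: scope [2,3], merge [7,4], deploy [8,5]. The LCS DP gives dp[8][6] = 3, so this is optimal.

3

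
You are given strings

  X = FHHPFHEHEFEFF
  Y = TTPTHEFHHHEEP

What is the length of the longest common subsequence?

Pick F (X #1, Y #7); then H (X #2, Y #8); then H (X #3, Y #9); then H (X #6, Y #10); then E (X #7, Y #11); then E (X #9, Y #12); all 6 characters appear in both, in order. Since dp[13][13] = 6, nothing longer is possible.

6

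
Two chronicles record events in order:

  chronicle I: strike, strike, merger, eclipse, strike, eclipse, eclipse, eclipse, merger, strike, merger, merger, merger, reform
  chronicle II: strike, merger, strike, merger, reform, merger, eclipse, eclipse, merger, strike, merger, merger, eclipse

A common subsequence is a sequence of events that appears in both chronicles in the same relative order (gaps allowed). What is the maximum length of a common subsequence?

Taking strike [1,1], strike [2,3], merger [3,6], eclipse [7,7], eclipse [8,8], merger [9,9], strike [10,10], merger [11,11], merger [12,12] gives a common subsequence of length 9. The LCS DP gives dp[14][13] = 9, so this is optimal.

9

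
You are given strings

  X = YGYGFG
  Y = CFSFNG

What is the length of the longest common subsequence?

2

Let dp[i][j] be the LCS length of the first i characters of X and the first j characters of Y. dp[i][j] = dp[i-1][j-1]+1 when the i-th and j-th characters match, else max(dp[i-1][j], dp[i][j-1]).
    ·  C  F  S  F  N  G
 ·  0  0  0  0  0  0  0
 Y  0  0  0  0  0  0  0
 G  0  0  0  0  0  0  1
 Y  0  0  0  0  0  0  1
 G  0  0  0  0  0  0  1
 F  0  0  1  1  1  1  1
 G  0  0  1  1  1  1  2
dp[6][6] = 2. One LCS (by backtracking along matches): FG.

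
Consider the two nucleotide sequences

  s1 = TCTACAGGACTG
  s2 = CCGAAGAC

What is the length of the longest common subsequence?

6

Let dp[i][j] be the LCS length of the first i bases of s1 and the first j bases of s2. dp[i][j] = dp[i-1][j-1]+1 when the i-th and j-th bases match, else max(dp[i-1][j], dp[i][j-1]).
    ·  C  C  G  A  A  G  A  C
 ·  0  0  0  0  0  0  0  0  0
 T  0  0  0  0  0  0  0  0  0
 C  0  1  1  1  1  1  1  1  1
 T  0  1  1  1  1  1  1  1  1
 A  0  1  1  1  2  2  2  2  2
 C  0  1  2  2  2  2  2  2  3
 A  0  1  2  2  3  3  3  3  3
 G  0  1  2  3  3  3  4  4  4
 G  0  1  2  3  3  3  4  4  4
 A  0  1  2  3  4  4  4  5  5
 C  0  1  2  3  4  4  4  5  6
 T  0  1  2  3  4  4  4  5  6
 G  0  1  2  3  4  4  5  5  6
dp[12][8] = 6. One LCS (by backtracking along matches): CAAGAC.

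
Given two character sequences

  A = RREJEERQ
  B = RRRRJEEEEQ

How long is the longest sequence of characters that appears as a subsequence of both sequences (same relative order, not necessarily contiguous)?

Pick R [1,3], then R [2,4], then E [3,7], then E [5,8], then E [6,9], then Q [8,10]; all 6 characters appear in both, in order. dp[8][10] = 6 confirms this is the maximum.

6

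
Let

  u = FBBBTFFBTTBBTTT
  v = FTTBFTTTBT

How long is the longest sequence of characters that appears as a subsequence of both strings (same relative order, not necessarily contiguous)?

7

Taking F (u #1, v #1), then B (u #2, v #4), then T (u #5, v #6), then T (u #9, v #7), then T (u #10, v #8), then B (u #12, v #9), then T (u #15, v #10) gives a common subsequence of length 7. The LCS DP gives dp[15][10] = 7, so this is optimal.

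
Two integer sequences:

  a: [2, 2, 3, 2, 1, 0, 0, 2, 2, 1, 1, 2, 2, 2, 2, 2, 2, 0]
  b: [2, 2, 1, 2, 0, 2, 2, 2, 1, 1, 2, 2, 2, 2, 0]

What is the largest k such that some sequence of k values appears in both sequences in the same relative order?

13

Taking 2 (a #1, b #1), then 2 (a #2, b #2), then 2 (a #4, b #4), then 0 (a #6, b #5), then 2 (a #8, b #7), then 2 (a #9, b #8), then 1 (a #10, b #9), then 1 (a #11, b #10), then 2 (a #14, b #11), then 2 (a #15, b #12), then 2 (a #16, b #13), then 2 (a #17, b #14), then 0 (a #18, b #15) gives a common subsequence of length 13. Since dp[18][15] = 13, nothing longer is possible.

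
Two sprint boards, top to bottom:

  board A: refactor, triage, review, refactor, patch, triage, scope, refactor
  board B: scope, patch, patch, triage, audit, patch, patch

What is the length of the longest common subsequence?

Pick triage (board A #2, board B #4), then patch (board A #5, board B #7); all 2 tasks appear in both, in order, and the DP table's final entry dp[8][7] is also 2, so no common subsequence is longer.

2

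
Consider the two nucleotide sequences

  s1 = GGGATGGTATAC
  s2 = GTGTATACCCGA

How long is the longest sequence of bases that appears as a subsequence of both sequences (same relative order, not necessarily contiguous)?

Let dp[i][j] be the LCS length of the first i bases of s1 and the first j bases of s2. dp[i][j] = dp[i-1][j-1]+1 when the i-th and j-th bases match, else max(dp[i-1][j], dp[i][j-1]).
    ·  G  T  G  T  A  T  A  C  C  C  G  A
 ·  0  0  0  0  0  0  0  0  0  0  0  0  0
 G  0  1  1  1  1  1  1  1  1  1  1  1  1
 G  0  1  1  2  2  2  2  2  2  2  2  2  2
 G  0  1  1  2  2  2  2  2  2  2  2  3  3
 A  0  1  1  2  2  3  3  3  3  3  3  3  4
 T  0  1  2  2  3  3  4  4  4  4  4  4  4
 G  0  1  2  3  3  3  4  4  4  4  4  5  5
 G  0  1  2  3  3  3  4  4  4  4  4  5  5
 T  0  1  2  3  4  4  4  4  4  4  4  5  5
 A  0  1  2  3  4  5  5  5  5  5  5  5  6
 T  0  1  2  3  4  5  6  6  6  6  6  6  6
 A  0  1  2  3  4  5  6  7  7  7  7  7  7
 C  0  1  2  3  4  5  6  7  8  8  8  8  8
dp[12][12] = 8. One LCS (by backtracking along matches): GTGTATAC.

8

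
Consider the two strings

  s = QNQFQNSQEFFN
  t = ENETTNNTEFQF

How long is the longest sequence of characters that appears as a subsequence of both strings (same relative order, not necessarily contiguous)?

5

Match N (s #2, t #6), then N (s #6, t #7), then E (s #9, t #9), then F (s #10, t #10), then F (s #11, t #12) — 5 characters in the same relative order in both. Since dp[12][12] = 5, nothing longer is possible.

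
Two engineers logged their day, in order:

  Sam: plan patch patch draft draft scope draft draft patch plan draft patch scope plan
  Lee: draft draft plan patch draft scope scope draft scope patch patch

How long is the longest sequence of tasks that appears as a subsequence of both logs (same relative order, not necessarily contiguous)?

Match plan [1,3], patch [3,4], draft [4,5], draft [5,8], scope [6,9], patch [9,10], patch [12,11] — 7 tasks in the same relative order in both. The LCS DP gives dp[14][11] = 7, so this is optimal.

7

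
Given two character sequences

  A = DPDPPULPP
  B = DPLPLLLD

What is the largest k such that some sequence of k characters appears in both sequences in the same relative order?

4

One common subsequence of length 4: D at A[1]=B[1], P at A[2]=B[2], P at A[4]=B[4], L at A[7]=B[7]. dp[9][8] = 4 confirms this is the maximum.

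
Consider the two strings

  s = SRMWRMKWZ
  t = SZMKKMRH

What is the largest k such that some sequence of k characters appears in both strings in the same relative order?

3

Pick S [1,1], then M [3,6], then R [5,7]; all 3 characters appear in both, in order, and the DP table's final entry dp[9][8] is also 3, so no common subsequence is longer.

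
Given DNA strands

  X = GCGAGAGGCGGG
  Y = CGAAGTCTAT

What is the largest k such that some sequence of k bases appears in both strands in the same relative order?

Let dp[i][j] be the LCS length of the first i bases of X and the first j bases of Y. dp[i][j] = dp[i-1][j-1]+1 when the i-th and j-th bases match, else max(dp[i-1][j], dp[i][j-1]).
    ·  C  G  A  A  G  T  C  T  A  T
 ·  0  0  0  0  0  0  0  0  0  0  0
 G  0  0  1  1  1  1  1  1  1  1  1
 C  0  1  1  1  1  1  1  2  2  2  2
 G  0  1  2  2  2  2  2  2  2  2  2
 A  0  1  2  3  3  3  3  3  3  3  3
 G  0  1  2  3  3  4  4  4  4  4  4
 A  0  1  2  3  4  4  4  4  4  5  5
 G  0  1  2  3  4  5  5  5  5  5  5
 G  0  1  2  3  4  5  5  5  5  5  5
 C  0  1  2  3  4  5  5  6  6  6  6
 G  0  1  2  3  4  5  5  6  6  6  6
 G  0  1  2  3  4  5  5  6  6  6  6
 G  0  1  2  3  4  5  5  6  6  6  6
dp[12][10] = 6. One LCS (by backtracking along matches): CGAAGC.

6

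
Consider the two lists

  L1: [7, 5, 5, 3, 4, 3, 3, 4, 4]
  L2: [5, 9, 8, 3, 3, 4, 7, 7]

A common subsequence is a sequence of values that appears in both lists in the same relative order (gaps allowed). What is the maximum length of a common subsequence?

4

Taking 5 [2,1], 3 [6,4], 3 [7,5], 4 [8,6] gives a common subsequence of length 4. dp[9][8] = 4 confirms this is the maximum.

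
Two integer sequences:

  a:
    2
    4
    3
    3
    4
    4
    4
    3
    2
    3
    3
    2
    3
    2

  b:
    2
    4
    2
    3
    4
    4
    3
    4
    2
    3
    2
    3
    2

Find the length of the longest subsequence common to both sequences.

Pick 2 (a #1, b #1), then 4 (a #2, b #2), then 3 (a #4, b #4), then 4 (a #5, b #5), then 4 (a #6, b #6), then 4 (a #7, b #8), then 2 (a #9, b #9), then 3 (a #11, b #10), then 2 (a #12, b #11), then 3 (a #13, b #12), then 2 (a #14, b #13); all 11 values appear in both, in order. Since dp[14][13] = 11, nothing longer is possible.

11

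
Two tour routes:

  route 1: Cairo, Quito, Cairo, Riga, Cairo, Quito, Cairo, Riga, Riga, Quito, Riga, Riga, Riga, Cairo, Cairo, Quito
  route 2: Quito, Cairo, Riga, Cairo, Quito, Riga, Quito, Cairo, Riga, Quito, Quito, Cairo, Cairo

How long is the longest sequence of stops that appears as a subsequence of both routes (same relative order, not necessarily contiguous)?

Match Quito at route 1[2]=route 2[1], then Cairo at route 1[3]=route 2[2], then Riga at route 1[4]=route 2[3], then Cairo at route 1[5]=route 2[4], then Quito at route 1[6]=route 2[7], then Cairo at route 1[7]=route 2[8], then Riga at route 1[8]=route 2[9], then Quito at route 1[10]=route 2[11], then Cairo at route 1[14]=route 2[12], then Cairo at route 1[15]=route 2[13] — 10 stops in the same relative order in both. dp[16][13] = 10 confirms this is the maximum.

10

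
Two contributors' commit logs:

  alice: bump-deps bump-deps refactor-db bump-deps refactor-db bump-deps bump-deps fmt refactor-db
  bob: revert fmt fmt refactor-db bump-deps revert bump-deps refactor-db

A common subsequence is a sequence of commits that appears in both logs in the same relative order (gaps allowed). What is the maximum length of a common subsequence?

Match refactor-db (alice #3, bob #4), then bump-deps (alice #4, bob #5), then bump-deps (alice #7, bob #7), then refactor-db (alice #9, bob #8) — 4 commits in the same relative order in both. dp[9][8] = 4 confirms this is the maximum.

4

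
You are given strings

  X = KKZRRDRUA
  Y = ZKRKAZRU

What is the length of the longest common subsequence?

5

Match K at X[1]=Y[2], then K at X[2]=Y[4], then Z at X[3]=Y[6], then R at X[7]=Y[7], then U at X[8]=Y[8] — 5 characters in the same relative order in both. Since dp[9][8] = 5, nothing longer is possible.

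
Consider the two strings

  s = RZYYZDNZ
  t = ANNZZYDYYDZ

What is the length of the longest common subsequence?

5

Let dp[i][j] be the LCS length of the first i characters of s and the first j characters of t. dp[i][j] = dp[i-1][j-1]+1 when the i-th and j-th characters match, else max(dp[i-1][j], dp[i][j-1]).
    ·  A  N  N  Z  Z  Y  D  Y  Y  D  Z
 ·  0  0  0  0  0  0  0  0  0  0  0  0
 R  0  0  0  0  0  0  0  0  0  0  0  0
 Z  0  0  0  0  1  1  1  1  1  1  1  1
 Y  0  0  0  0  1  1  2  2  2  2  2  2
 Y  0  0  0  0  1  1  2  2  3  3  3  3
 Z  0  0  0  0  1  2  2  2  3  3  3  4
 D  0  0  0  0  1  2  2  3  3  3  4  4
 N  0  0  1  1  1  2  2  3  3  3  4  4
 Z  0  0  1  1  2  2  2  3  3  3  4  5
dp[8][11] = 5. One LCS (by backtracking along matches): ZYYDZ.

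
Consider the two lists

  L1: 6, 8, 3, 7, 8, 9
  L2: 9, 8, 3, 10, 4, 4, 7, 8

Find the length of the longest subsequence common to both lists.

4

Match 8 at L1[2]=L2[2], then 3 at L1[3]=L2[3], then 7 at L1[4]=L2[7], then 8 at L1[5]=L2[8] — 4 values in the same relative order in both. Since dp[6][8] = 4, nothing longer is possible.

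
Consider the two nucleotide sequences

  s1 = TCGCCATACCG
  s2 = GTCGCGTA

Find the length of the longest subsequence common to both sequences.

Taking T at s1[1]=s2[2], C at s1[2]=s2[3], G at s1[3]=s2[4], C at s1[4]=s2[5], T at s1[7]=s2[7], A at s1[8]=s2[8] gives a common subsequence of length 6. The LCS DP gives dp[11][8] = 6, so this is optimal.

6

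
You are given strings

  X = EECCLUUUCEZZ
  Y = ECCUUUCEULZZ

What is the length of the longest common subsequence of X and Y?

10

Let dp[i][j] be the LCS length of the first i characters of X and the first j characters of Y. dp[i][j] = dp[i-1][j-1]+1 when the i-th and j-th characters match, else max(dp[i-1][j], dp[i][j-1]).
    ·  E  C  C  U  U  U  C  E  U  L  Z  Z
 ·  0  0  0  0  0  0  0  0  0  0  0  0  0
 E  0  1  1  1  1  1  1  1  1  1  1  1  1
 E  0  1  1  1  1  1  1  1  2  2  2  2  2
 C  0  1  2  2  2  2  2  2  2  2  2  2  2
 C  0  1  2  3  3  3  3  3  3  3  3  3  3
 L  0  1  2  3  3  3  3  3  3  3  4  4  4
 U  0  1  2  3  4  4  4  4  4  4  4  4  4
 U  0  1  2  3  4  5  5  5  5  5  5  5  5
 U  0  1  2  3  4  5  6  6  6  6  6  6  6
 C  0  1  2  3  4  5  6  7  7  7  7  7  7
 E  0  1  2  3  4  5  6  7  8  8  8  8  8
 Z  0  1  2  3  4  5  6  7  8  8  8  9  9
 Z  0  1  2  3  4  5  6  7  8  8  8  9 10
dp[12][12] = 10. One LCS (by backtracking along matches): ECCUUUCEZZ.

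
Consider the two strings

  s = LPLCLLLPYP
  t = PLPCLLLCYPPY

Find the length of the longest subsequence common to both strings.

Taking L (s #1, t #2); then P (s #2, t #3); then C (s #4, t #4); then L (s #5, t #5); then L (s #6, t #6); then L (s #7, t #7); then P (s #8, t #11); then Y (s #9, t #12) gives a common subsequence of length 8. Since dp[10][12] = 8, nothing longer is possible.

8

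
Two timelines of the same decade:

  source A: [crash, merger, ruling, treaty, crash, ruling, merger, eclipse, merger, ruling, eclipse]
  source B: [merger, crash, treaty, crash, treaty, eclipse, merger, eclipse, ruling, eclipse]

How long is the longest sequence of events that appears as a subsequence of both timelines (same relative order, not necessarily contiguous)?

7

Pick crash at source A[1]=source B[2], treaty at source A[4]=source B[3], crash at source A[5]=source B[4], merger at source A[7]=source B[7], eclipse at source A[8]=source B[8], ruling at source A[10]=source B[9], eclipse at source A[11]=source B[10]; all 7 events appear in both, in order. The LCS DP gives dp[11][10] = 7, so this is optimal.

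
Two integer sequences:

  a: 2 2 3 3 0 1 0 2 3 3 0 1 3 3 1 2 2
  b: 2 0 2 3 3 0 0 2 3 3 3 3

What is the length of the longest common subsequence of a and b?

One common subsequence of length 11: 2 at a[1]=b[1], 2 at a[2]=b[3], 3 at a[3]=b[4], 3 at a[4]=b[5], 0 at a[5]=b[6], 0 at a[7]=b[7], 2 at a[8]=b[8], 3 at a[9]=b[9], 3 at a[10]=b[10], 3 at a[13]=b[11], 3 at a[14]=b[12]. The LCS DP gives dp[17][12] = 11, so this is optimal.

11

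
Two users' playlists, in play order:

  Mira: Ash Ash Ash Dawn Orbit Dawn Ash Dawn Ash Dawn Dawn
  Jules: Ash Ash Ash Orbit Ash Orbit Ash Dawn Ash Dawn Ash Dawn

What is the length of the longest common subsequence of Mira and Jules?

9

Match Ash (Mira #1, Jules #2), Ash (Mira #2, Jules #3), Ash (Mira #3, Jules #5), Orbit (Mira #5, Jules #6), Dawn (Mira #6, Jules #8), Ash (Mira #7, Jules #9), Dawn (Mira #8, Jules #10), Ash (Mira #9, Jules #11), Dawn (Mira #11, Jules #12) — 9 songs in the same relative order in both. The LCS DP gives dp[11][12] = 9, so this is optimal.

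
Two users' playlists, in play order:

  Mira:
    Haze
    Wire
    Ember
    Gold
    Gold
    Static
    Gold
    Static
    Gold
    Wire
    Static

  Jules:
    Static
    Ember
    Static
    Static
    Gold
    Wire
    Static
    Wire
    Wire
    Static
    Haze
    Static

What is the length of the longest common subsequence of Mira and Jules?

6

Taking Ember at Mira[3]=Jules[2]; then Static at Mira[6]=Jules[4]; then Gold at Mira[7]=Jules[5]; then Static at Mira[8]=Jules[7]; then Wire at Mira[10]=Jules[9]; then Static at Mira[11]=Jules[12] gives a common subsequence of length 6. The LCS DP gives dp[11][12] = 6, so this is optimal.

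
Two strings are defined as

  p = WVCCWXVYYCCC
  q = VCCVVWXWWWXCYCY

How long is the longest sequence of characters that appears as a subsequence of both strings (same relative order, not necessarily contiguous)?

Taking V [2,1], C [3,2], C [4,3], W [5,10], X [6,11], Y [8,13], Y [9,15] gives a common subsequence of length 7. Since dp[12][15] = 7, nothing longer is possible.

7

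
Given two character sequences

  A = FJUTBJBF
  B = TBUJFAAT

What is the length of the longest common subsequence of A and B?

4

Let dp[i][j] be the LCS length of the first i characters of A and the first j characters of B. dp[i][j] = dp[i-1][j-1]+1 when the i-th and j-th characters match, else max(dp[i-1][j], dp[i][j-1]).
    ·  T  B  U  J  F  A  A  T
 ·  0  0  0  0  0  0  0  0  0
 F  0  0  0  0  0  1  1  1  1
 J  0  0  0  0  1  1  1  1  1
 U  0  0  0  1  1  1  1  1  1
 T  0  1  1  1  1  1  1  1  2
 B  0  1  2  2  2  2  2  2  2
 J  0  1  2  2  3  3  3  3  3
 B  0  1  2  2  3  3  3  3  3
 F  0  1  2  2  3  4  4  4  4
dp[8][8] = 4. One LCS (by backtracking along matches): TBJF.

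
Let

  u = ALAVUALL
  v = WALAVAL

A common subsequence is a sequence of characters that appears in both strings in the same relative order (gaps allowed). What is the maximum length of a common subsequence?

6

Pick A at u[1]=v[2], then L at u[2]=v[3], then A at u[3]=v[4], then V at u[4]=v[5], then A at u[6]=v[6], then L at u[8]=v[7]; all 6 characters appear in both, in order. The LCS DP gives dp[8][7] = 6, so this is optimal.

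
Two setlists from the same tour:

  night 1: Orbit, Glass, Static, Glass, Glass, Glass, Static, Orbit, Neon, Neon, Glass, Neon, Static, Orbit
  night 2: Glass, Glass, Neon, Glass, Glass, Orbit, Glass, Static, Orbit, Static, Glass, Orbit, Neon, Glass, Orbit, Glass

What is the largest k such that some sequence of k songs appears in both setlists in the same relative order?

One common subsequence of length 9: Glass [2,2] → Glass [4,4] → Glass [5,5] → Glass [6,7] → Static [7,10] → Orbit [8,12] → Neon [10,13] → Glass [11,14] → Orbit [14,15]. The LCS DP gives dp[14][16] = 9, so this is optimal.

9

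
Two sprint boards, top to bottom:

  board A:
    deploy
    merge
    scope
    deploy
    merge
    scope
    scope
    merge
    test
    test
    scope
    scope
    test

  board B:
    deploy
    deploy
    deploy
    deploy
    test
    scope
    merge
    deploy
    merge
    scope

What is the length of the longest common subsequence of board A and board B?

5

One common subsequence of length 5: deploy (board A #1, board B #4) → merge (board A #2, board B #7) → deploy (board A #4, board B #8) → merge (board A #8, board B #9) → scope (board A #12, board B #10). The LCS DP gives dp[13][10] = 5, so this is optimal.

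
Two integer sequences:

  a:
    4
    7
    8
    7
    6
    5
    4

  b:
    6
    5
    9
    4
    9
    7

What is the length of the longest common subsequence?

Pick 6 (a #5, b #1), then 5 (a #6, b #2), then 4 (a #7, b #4); all 3 values appear in both, in order. The LCS DP gives dp[7][6] = 3, so this is optimal.

3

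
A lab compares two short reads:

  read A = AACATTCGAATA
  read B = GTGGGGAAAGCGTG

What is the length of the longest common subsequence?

6

Pick A [1,7] → A [2,8] → A [4,9] → C [7,11] → G [8,12] → T [11,13]; all 6 bases appear in both, in order. The LCS DP gives dp[12][14] = 6, so this is optimal.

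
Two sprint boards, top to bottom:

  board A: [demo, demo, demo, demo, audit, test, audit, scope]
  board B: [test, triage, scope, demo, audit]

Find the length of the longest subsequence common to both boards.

Match demo (board A #4, board B #4) → audit (board A #7, board B #5) — 2 tasks in the same relative order in both. The LCS DP gives dp[8][5] = 2, so this is optimal.

2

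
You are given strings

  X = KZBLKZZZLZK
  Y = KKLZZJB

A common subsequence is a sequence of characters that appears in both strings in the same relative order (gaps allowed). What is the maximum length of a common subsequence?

Let dp[i][j] be the LCS length of the first i characters of X and the first j characters of Y. dp[i][j] = dp[i-1][j-1]+1 when the i-th and j-th characters match, else max(dp[i-1][j], dp[i][j-1]).
    ·  K  K  L  Z  Z  J  B
 ·  0  0  0  0  0  0  0  0
 K  0  1  1  1  1  1  1  1
 Z  0  1  1  1  2  2  2  2
 B  0  1  1  1  2  2  2  3
 L  0  1  1  2  2  2  2  3
 K  0  1  2  2  2  2  2  3
 Z  0  1  2  2  3  3  3  3
 Z  0  1  2  2  3  4  4  4
 Z  0  1  2  2  3  4  4  4
 L  0  1  2  3  3  4  4  4
 Z  0  1  2  3  4  4  4  4
 K  0  1  2  3  4  4  4  4
dp[11][7] = 4. One LCS (by backtracking along matches): KLZZ.

4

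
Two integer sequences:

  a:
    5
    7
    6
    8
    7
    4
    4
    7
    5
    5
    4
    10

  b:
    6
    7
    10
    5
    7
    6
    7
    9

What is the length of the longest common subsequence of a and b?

Match 5 [1,4], 7 [2,5], 6 [3,6], 7 [5,7] — 4 values in the same relative order in both. Since dp[12][8] = 4, nothing longer is possible.

4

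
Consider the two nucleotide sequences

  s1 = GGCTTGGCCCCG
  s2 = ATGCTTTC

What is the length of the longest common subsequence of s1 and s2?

Let dp[i][j] be the LCS length of the first i bases of s1 and the first j bases of s2. dp[i][j] = dp[i-1][j-1]+1 when the i-th and j-th bases match, else max(dp[i-1][j], dp[i][j-1]).
    ·  A  T  G  C  T  T  T  C
 ·  0  0  0  0  0  0  0  0  0
 G  0  0  0  1  1  1  1  1  1
 G  0  0  0  1  1  1  1  1  1
 C  0  0  0  1  2  2  2  2  2
 T  0  0  1  1  2  3  3  3  3
 T  0  0  1  1  2  3  4  4  4
 G  0  0  1  2  2  3  4  4  4
 G  0  0  1  2  2  3  4  4  4
 C  0  0  1  2  3  3  4  4  5
 C  0  0  1  2  3  3  4  4  5
 C  0  0  1  2  3  3  4  4  5
 C  0  0  1  2  3  3  4  4  5
 G  0  0  1  2  3  3  4  4  5
dp[12][8] = 5. One LCS (by backtracking along matches): GCTTC.

5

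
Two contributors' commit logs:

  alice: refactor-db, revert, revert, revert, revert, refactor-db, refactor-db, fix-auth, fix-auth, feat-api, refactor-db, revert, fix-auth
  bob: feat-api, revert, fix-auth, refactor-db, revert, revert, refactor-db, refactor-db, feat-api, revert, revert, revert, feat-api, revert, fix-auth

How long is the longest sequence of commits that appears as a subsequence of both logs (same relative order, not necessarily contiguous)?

8

Taking refactor-db at alice[1]=bob[4]; then revert at alice[2]=bob[6]; then revert at alice[3]=bob[10]; then revert at alice[4]=bob[11]; then revert at alice[5]=bob[12]; then feat-api at alice[10]=bob[13]; then revert at alice[12]=bob[14]; then fix-auth at alice[13]=bob[15] gives a common subsequence of length 8, and the DP table's final entry dp[13][15] is also 8, so no common subsequence is longer.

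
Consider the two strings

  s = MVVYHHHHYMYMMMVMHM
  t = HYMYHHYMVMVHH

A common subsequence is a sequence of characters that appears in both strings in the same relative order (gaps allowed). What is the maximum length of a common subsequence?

Pick M at s[1]=t[3] → Y at s[4]=t[4] → H at s[7]=t[5] → H at s[8]=t[6] → Y at s[9]=t[7] → M at s[10]=t[8] → M at s[14]=t[10] → V at s[15]=t[11] → H at s[17]=t[13]; all 9 characters appear in both, in order, and the DP table's final entry dp[18][13] is also 9, so no common subsequence is longer.

9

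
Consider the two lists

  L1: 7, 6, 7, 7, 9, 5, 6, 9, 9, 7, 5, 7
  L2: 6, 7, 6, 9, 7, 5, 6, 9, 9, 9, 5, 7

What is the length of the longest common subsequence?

One common subsequence of length 9: 7 at L1[1]=L2[2]; then 6 at L1[2]=L2[3]; then 7 at L1[4]=L2[5]; then 5 at L1[6]=L2[6]; then 6 at L1[7]=L2[7]; then 9 at L1[8]=L2[9]; then 9 at L1[9]=L2[10]; then 5 at L1[11]=L2[11]; then 7 at L1[12]=L2[12]. Since dp[12][12] = 9, nothing longer is possible.

9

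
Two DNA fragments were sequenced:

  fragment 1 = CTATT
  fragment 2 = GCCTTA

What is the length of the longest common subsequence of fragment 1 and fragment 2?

3

Match C (fragment 1 #1, fragment 2 #3), then T (fragment 1 #2, fragment 2 #5), then A (fragment 1 #3, fragment 2 #6) — 3 bases in the same relative order in both. dp[5][6] = 3 confirms this is the maximum.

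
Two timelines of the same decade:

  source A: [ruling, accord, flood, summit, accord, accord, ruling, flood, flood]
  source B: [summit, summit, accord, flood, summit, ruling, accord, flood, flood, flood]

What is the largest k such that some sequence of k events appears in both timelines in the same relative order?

6

Pick accord at source A[2]=source B[3] → flood at source A[3]=source B[4] → summit at source A[4]=source B[5] → accord at source A[5]=source B[7] → flood at source A[8]=source B[9] → flood at source A[9]=source B[10]; all 6 events appear in both, in order. Since dp[9][10] = 6, nothing longer is possible.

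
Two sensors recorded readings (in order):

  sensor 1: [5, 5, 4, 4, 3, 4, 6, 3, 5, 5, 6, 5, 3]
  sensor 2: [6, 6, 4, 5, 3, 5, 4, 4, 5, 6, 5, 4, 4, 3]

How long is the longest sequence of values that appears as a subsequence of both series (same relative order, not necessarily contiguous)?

Taking 5 [1,4], 5 [2,6], 4 [4,7], 4 [6,8], 5 [10,9], 6 [11,10], 5 [12,11], 3 [13,14] gives a common subsequence of length 8, and the DP table's final entry dp[13][14] is also 8, so no common subsequence is longer.

8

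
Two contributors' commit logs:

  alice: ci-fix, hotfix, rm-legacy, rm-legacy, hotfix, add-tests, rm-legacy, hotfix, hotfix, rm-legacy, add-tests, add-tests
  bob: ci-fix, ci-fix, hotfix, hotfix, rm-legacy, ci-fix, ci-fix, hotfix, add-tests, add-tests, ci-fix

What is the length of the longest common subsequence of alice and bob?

Taking ci-fix at alice[1]=bob[2], then hotfix at alice[2]=bob[3], then hotfix at alice[5]=bob[4], then rm-legacy at alice[7]=bob[5], then hotfix at alice[9]=bob[8], then add-tests at alice[11]=bob[9], then add-tests at alice[12]=bob[10] gives a common subsequence of length 7. dp[12][11] = 7 confirms this is the maximum.

7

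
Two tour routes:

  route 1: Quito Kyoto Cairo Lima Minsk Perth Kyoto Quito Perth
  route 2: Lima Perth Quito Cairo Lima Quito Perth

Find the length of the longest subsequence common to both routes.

5

Taking Quito at route 1[1]=route 2[3], Cairo at route 1[3]=route 2[4], Lima at route 1[4]=route 2[5], Quito at route 1[8]=route 2[6], Perth at route 1[9]=route 2[7] gives a common subsequence of length 5. Since dp[9][7] = 5, nothing longer is possible.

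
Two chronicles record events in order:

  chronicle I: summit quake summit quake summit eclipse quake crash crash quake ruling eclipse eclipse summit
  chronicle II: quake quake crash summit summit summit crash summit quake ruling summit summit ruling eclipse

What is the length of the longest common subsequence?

7

Match summit [1,4] → summit [3,5] → summit [5,6] → crash [8,7] → quake [10,9] → ruling [11,13] → eclipse [13,14] — 7 events in the same relative order in both. dp[14][14] = 7 confirms this is the maximum.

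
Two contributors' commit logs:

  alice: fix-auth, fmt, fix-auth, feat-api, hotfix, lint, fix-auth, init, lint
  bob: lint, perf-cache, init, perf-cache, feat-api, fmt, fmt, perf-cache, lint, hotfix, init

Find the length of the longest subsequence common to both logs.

Taking fmt at alice[2]=bob[7], hotfix at alice[5]=bob[10], init at alice[8]=bob[11] gives a common subsequence of length 3. Since dp[9][11] = 3, nothing longer is possible.

3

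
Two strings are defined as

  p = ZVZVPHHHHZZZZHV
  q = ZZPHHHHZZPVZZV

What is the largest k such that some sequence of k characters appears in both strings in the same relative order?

Pick Z at p[1]=q[1], Z at p[3]=q[2], P at p[5]=q[3], H at p[6]=q[4], H at p[7]=q[5], H at p[8]=q[6], H at p[9]=q[7], Z at p[10]=q[8], Z at p[11]=q[9], Z at p[12]=q[12], Z at p[13]=q[13], V at p[15]=q[14]; all 12 characters appear in both, in order. The LCS DP gives dp[15][14] = 12, so this is optimal.

12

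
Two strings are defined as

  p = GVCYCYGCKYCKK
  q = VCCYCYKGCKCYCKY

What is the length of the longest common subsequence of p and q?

Pick V [2,1]; then C [3,3]; then Y [4,4]; then C [5,5]; then Y [6,6]; then G [7,8]; then C [8,9]; then K [9,10]; then Y [10,12]; then C [11,13]; then K [12,14]; all 11 characters appear in both, in order. Since dp[13][15] = 11, nothing longer is possible.

11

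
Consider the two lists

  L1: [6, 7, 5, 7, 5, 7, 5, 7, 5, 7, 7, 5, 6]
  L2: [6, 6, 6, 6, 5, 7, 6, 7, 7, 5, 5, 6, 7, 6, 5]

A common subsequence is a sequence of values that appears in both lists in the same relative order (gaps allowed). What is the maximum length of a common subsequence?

Taking 6 at L1[1]=L2[4]; then 7 at L1[2]=L2[6]; then 7 at L1[4]=L2[8]; then 7 at L1[6]=L2[9]; then 5 at L1[7]=L2[10]; then 5 at L1[9]=L2[11]; then 7 at L1[10]=L2[13]; then 5 at L1[12]=L2[15] gives a common subsequence of length 8. The LCS DP gives dp[13][15] = 8, so this is optimal.

8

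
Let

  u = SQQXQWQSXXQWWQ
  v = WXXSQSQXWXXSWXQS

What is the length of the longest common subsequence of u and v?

9

Taking S [1,4] → Q [2,5] → Q [3,7] → X [4,8] → W [6,9] → X [9,10] → X [10,11] → W [12,13] → Q [14,15] gives a common subsequence of length 9. The LCS DP gives dp[14][16] = 9, so this is optimal.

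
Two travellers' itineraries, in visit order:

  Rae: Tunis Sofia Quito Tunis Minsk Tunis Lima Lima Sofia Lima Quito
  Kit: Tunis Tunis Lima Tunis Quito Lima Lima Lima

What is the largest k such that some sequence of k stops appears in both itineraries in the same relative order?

6

Taking Tunis [1,1]; then Tunis [4,2]; then Tunis [6,4]; then Lima [7,6]; then Lima [8,7]; then Lima [10,8] gives a common subsequence of length 6. The LCS DP gives dp[11][8] = 6, so this is optimal.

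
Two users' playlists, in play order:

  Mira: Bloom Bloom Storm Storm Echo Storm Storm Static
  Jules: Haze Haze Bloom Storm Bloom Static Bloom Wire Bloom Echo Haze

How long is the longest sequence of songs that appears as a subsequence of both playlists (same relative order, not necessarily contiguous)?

Taking Bloom (Mira #1, Jules #7) → Bloom (Mira #2, Jules #9) → Echo (Mira #5, Jules #10) gives a common subsequence of length 3. dp[8][11] = 3 confirms this is the maximum.

3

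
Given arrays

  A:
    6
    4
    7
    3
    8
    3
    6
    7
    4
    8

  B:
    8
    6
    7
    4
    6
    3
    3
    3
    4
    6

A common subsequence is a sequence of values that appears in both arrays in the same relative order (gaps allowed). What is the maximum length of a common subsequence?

Match 6 at A[1]=B[2], then 4 at A[2]=B[4], then 3 at A[4]=B[7], then 3 at A[6]=B[8], then 6 at A[7]=B[10] — 5 values in the same relative order in both. dp[10][10] = 5 confirms this is the maximum.

5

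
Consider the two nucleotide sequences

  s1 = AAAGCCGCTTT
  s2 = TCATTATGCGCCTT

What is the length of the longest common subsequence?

One common subsequence of length 8: A [1,3]; then A [2,6]; then G [4,8]; then C [5,9]; then C [6,11]; then C [8,12]; then T [10,13]; then T [11,14]. Since dp[11][14] = 8, nothing longer is possible.

8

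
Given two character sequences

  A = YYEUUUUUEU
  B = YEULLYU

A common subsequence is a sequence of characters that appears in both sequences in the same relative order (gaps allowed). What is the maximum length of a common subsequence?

Match Y at A[2]=B[1]; then E at A[3]=B[2]; then U at A[4]=B[3]; then U at A[10]=B[7] — 4 characters in the same relative order in both. Since dp[10][7] = 4, nothing longer is possible.

4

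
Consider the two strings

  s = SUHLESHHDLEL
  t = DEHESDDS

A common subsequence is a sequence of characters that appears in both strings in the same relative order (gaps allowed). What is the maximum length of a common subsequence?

Let dp[i][j] be the LCS length of the first i characters of s and the first j characters of t. dp[i][j] = dp[i-1][j-1]+1 when the i-th and j-th characters match, else max(dp[i-1][j], dp[i][j-1]).
    ·  D  E  H  E  S  D  D  S
 ·  0  0  0  0  0  0  0  0  0
 S  0  0  0  0  0  1  1  1  1
 U  0  0  0  0  0  1  1  1  1
 H  0  0  0  1  1  1  1  1  1
 L  0  0  0  1  1  1  1  1  1
 E  0  0  1  1  2  2  2  2  2
 S  0  0  1  1  2  3  3  3  3
 H  0  0  1  2  2  3  3  3  3
 H  0  0  1  2  2  3  3  3  3
 D  0  1  1  2  2  3  4  4  4
 L  0  1  1  2  2  3  4  4  4
 E  0  1  2  2  3  3  4  4  4
 L  0  1  2  2  3  3  4  4  4
dp[12][8] = 4. One LCS (by backtracking along matches): HESD.

4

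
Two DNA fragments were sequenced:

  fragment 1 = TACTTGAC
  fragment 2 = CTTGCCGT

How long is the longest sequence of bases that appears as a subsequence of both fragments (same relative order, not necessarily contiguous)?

5

Taking C [3,1], T [4,2], T [5,3], G [6,4], C [8,6] gives a common subsequence of length 5. Since dp[8][8] = 5, nothing longer is possible.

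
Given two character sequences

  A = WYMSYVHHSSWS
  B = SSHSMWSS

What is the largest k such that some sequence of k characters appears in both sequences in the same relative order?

5

Taking S at A[4]=B[2], H at A[8]=B[3], S at A[9]=B[4], S at A[10]=B[7], S at A[12]=B[8] gives a common subsequence of length 5. Since dp[12][8] = 5, nothing longer is possible.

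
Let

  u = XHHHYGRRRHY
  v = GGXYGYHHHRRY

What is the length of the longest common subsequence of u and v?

7

Taking X at u[1]=v[3] → H at u[2]=v[7] → H at u[3]=v[8] → H at u[4]=v[9] → R at u[8]=v[10] → R at u[9]=v[11] → Y at u[11]=v[12] gives a common subsequence of length 7. dp[11][12] = 7 confirms this is the maximum.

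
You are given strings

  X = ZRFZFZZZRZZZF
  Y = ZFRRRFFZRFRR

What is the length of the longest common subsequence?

7

Pick Z [1,1], then R [2,5], then F [3,6], then F [5,7], then Z [8,8], then R [9,9], then F [13,10]; all 7 characters appear in both, in order, and the DP table's final entry dp[13][12] is also 7, so no common subsequence is longer.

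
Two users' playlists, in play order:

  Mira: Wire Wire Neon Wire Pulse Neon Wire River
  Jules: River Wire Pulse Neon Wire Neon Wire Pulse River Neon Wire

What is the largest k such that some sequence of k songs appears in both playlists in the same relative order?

One common subsequence of length 7: Wire [1,2], Wire [2,5], Neon [3,6], Wire [4,7], Pulse [5,8], Neon [6,10], Wire [7,11]. The LCS DP gives dp[8][11] = 7, so this is optimal.

7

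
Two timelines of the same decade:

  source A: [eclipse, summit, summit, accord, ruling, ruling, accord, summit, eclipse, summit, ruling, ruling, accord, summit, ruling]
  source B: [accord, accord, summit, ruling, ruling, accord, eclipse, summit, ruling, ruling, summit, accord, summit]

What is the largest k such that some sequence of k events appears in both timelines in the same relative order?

Pick summit at source A[3]=source B[3], ruling at source A[5]=source B[4], ruling at source A[6]=source B[5], accord at source A[7]=source B[6], eclipse at source A[9]=source B[7], summit at source A[10]=source B[8], ruling at source A[11]=source B[9], ruling at source A[12]=source B[10], accord at source A[13]=source B[12], summit at source A[14]=source B[13]; all 10 events appear in both, in order. Since dp[15][13] = 10, nothing longer is possible.

10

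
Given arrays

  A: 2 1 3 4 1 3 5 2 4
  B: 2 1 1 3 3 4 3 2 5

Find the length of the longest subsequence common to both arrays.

6

Pick 2 (A #1, B #1); then 1 (A #2, B #3); then 3 (A #3, B #5); then 4 (A #4, B #6); then 3 (A #6, B #7); then 5 (A #7, B #9); all 6 values appear in both, in order, and the DP table's final entry dp[9][9] is also 6, so no common subsequence is longer.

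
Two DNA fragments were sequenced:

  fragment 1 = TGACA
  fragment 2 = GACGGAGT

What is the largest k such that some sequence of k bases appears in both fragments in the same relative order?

One common subsequence of length 4: G (fragment 1 #2, fragment 2 #1), A (fragment 1 #3, fragment 2 #2), C (fragment 1 #4, fragment 2 #3), A (fragment 1 #5, fragment 2 #6). dp[5][8] = 4 confirms this is the maximum.

4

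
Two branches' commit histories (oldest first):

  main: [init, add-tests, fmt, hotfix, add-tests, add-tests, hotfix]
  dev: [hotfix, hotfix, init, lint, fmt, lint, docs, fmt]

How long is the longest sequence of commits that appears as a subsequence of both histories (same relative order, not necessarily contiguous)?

Match init at main[1]=dev[3]; then fmt at main[3]=dev[8] — 2 commits in the same relative order in both. dp[7][8] = 2 confirms this is the maximum.

2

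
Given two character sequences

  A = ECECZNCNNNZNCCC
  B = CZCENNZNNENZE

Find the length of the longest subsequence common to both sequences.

One common subsequence of length 7: C at A[2]=B[3], then E at A[3]=B[4], then Z at A[5]=B[7], then N at A[6]=B[8], then N at A[8]=B[9], then N at A[10]=B[11], then Z at A[11]=B[12]. The LCS DP gives dp[15][13] = 7, so this is optimal.

7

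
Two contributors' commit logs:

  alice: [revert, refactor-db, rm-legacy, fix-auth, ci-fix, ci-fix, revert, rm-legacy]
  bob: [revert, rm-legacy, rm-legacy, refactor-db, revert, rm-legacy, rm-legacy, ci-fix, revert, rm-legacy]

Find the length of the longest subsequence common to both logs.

6

Taking revert at alice[1]=bob[1], refactor-db at alice[2]=bob[4], rm-legacy at alice[3]=bob[7], ci-fix at alice[6]=bob[8], revert at alice[7]=bob[9], rm-legacy at alice[8]=bob[10] gives a common subsequence of length 6, and the DP table's final entry dp[8][10] is also 6, so no common subsequence is longer.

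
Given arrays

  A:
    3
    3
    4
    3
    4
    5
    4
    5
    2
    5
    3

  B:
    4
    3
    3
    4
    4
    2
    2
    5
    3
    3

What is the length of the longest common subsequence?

7

Let dp[i][j] be the LCS length of the first i values of A and the first j values of B. dp[i][j] = dp[i-1][j-1]+1 when the i-th and j-th values match, else max(dp[i-1][j], dp[i][j-1]).
    ·  4  3  3  4  4  2  2  5  3  3
 ·  0  0  0  0  0  0  0  0  0  0  0
 3  0  0  1  1  1  1  1  1  1  1  1
 3  0  0  1  2  2  2  2  2  2  2  2
 4  0  1  1  2  3  3  3  3  3  3  3
 3  0  1  2  2  3  3  3  3  3  4  4
 4  0  1  2  2  3  4  4  4  4  4  4
 5  0  1  2  2  3  4  4  4  5  5  5
 4  0  1  2  2  3  4  4  4  5  5  5
 5  0  1  2  2  3  4  4  4  5  5  5
 2  0  1  2  2  3  4  5  5  5  5  5
 5  0  1  2  2  3  4  5  5  6  6  6
 3  0  1  2  3  3  4  5  5  6  7  7
dp[11][10] = 7. One LCS (by backtracking along matches): 3, 3, 4, 4, 2, 5, 3.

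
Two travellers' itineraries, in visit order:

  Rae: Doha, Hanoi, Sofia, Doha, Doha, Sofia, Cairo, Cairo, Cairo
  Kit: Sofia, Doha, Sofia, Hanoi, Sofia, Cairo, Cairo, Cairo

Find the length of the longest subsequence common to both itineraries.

Pick Doha at Rae[1]=Kit[2] → Hanoi at Rae[2]=Kit[4] → Sofia at Rae[6]=Kit[5] → Cairo at Rae[7]=Kit[6] → Cairo at Rae[8]=Kit[7] → Cairo at Rae[9]=Kit[8]; all 6 stops appear in both, in order, and the DP table's final entry dp[9][8] is also 6, so no common subsequence is longer.

6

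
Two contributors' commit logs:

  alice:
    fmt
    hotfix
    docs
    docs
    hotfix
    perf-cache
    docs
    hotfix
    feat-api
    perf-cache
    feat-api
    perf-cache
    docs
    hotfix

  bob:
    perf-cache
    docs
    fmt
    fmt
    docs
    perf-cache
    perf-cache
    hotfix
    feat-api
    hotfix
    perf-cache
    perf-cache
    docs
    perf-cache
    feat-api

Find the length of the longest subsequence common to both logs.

Match fmt (alice #1, bob #4), then docs (alice #3, bob #5), then perf-cache (alice #6, bob #7), then hotfix (alice #8, bob #8), then feat-api (alice #9, bob #9), then perf-cache (alice #10, bob #11), then perf-cache (alice #12, bob #12), then docs (alice #13, bob #13) — 8 commits in the same relative order in both, and the DP table's final entry dp[14][15] is also 8, so no common subsequence is longer.

8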